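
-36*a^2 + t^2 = (-6*a + t)*(6*a + t)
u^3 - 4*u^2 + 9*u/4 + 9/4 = (u - 3)*(u - 3/2)*(u + 1/2)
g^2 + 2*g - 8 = (g - 2)*(g + 4)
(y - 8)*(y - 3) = y^2 - 11*y + 24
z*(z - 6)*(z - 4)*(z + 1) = z^4 - 9*z^3 + 14*z^2 + 24*z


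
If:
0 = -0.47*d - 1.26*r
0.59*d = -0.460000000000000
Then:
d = -0.78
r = 0.29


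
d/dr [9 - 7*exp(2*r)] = -14*exp(2*r)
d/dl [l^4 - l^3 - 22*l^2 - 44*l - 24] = 4*l^3 - 3*l^2 - 44*l - 44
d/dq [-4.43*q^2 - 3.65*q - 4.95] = -8.86*q - 3.65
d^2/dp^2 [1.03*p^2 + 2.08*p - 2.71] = 2.06000000000000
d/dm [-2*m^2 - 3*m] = -4*m - 3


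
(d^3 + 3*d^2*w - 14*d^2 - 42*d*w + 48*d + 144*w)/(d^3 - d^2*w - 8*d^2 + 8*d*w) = (-d^2 - 3*d*w + 6*d + 18*w)/(d*(-d + w))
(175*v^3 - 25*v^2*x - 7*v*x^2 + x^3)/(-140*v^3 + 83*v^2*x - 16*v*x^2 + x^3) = (5*v + x)/(-4*v + x)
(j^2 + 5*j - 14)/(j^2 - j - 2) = (j + 7)/(j + 1)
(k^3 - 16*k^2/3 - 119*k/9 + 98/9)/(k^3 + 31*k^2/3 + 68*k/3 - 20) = (3*k^2 - 14*k - 49)/(3*(k^2 + 11*k + 30))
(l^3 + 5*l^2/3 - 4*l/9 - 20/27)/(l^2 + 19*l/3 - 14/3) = (9*l^2 + 21*l + 10)/(9*(l + 7))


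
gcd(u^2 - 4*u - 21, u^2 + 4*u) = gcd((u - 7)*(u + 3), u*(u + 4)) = 1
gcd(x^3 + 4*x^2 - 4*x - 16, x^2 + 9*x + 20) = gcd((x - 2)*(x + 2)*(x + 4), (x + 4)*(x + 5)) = x + 4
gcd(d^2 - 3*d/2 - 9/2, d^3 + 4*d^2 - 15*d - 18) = d - 3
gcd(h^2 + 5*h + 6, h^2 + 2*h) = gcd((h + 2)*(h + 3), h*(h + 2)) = h + 2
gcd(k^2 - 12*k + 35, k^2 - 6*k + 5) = k - 5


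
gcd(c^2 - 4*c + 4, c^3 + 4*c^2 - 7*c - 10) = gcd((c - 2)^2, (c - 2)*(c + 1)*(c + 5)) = c - 2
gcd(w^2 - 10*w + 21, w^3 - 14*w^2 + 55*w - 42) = w - 7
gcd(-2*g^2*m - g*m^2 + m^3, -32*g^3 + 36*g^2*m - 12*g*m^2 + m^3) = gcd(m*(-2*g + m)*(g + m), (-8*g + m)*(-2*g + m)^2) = 2*g - m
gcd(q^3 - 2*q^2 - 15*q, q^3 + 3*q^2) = q^2 + 3*q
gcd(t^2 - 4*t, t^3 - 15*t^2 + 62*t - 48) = 1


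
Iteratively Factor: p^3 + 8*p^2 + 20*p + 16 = (p + 2)*(p^2 + 6*p + 8) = (p + 2)*(p + 4)*(p + 2)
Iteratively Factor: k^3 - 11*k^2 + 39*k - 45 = (k - 5)*(k^2 - 6*k + 9) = (k - 5)*(k - 3)*(k - 3)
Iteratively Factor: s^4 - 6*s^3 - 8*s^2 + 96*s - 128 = (s + 4)*(s^3 - 10*s^2 + 32*s - 32) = (s - 4)*(s + 4)*(s^2 - 6*s + 8) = (s - 4)*(s - 2)*(s + 4)*(s - 4)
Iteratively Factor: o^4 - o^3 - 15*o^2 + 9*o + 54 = (o - 3)*(o^3 + 2*o^2 - 9*o - 18) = (o - 3)^2*(o^2 + 5*o + 6) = (o - 3)^2*(o + 3)*(o + 2)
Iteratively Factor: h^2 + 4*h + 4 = (h + 2)*(h + 2)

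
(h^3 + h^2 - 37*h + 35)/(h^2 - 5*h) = h + 6 - 7/h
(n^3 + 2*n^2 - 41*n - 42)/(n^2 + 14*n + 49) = (n^2 - 5*n - 6)/(n + 7)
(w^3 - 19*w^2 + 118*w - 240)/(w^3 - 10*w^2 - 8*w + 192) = (w - 5)/(w + 4)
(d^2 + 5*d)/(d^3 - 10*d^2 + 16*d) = (d + 5)/(d^2 - 10*d + 16)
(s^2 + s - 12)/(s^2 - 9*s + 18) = (s + 4)/(s - 6)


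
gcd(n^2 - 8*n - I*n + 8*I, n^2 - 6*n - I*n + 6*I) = n - I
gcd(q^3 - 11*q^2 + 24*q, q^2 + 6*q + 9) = 1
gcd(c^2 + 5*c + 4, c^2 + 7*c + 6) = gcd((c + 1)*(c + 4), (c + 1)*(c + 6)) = c + 1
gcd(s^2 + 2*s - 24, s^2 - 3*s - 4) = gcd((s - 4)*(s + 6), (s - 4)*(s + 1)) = s - 4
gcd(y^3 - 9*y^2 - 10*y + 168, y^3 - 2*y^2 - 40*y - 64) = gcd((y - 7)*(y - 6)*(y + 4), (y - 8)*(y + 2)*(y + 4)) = y + 4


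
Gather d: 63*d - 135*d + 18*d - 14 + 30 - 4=12 - 54*d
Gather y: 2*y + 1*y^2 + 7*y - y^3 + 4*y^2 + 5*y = -y^3 + 5*y^2 + 14*y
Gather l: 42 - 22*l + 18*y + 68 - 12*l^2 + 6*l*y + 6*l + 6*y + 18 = -12*l^2 + l*(6*y - 16) + 24*y + 128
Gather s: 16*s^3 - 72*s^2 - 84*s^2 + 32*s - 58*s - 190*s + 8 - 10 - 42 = 16*s^3 - 156*s^2 - 216*s - 44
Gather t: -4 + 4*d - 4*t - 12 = 4*d - 4*t - 16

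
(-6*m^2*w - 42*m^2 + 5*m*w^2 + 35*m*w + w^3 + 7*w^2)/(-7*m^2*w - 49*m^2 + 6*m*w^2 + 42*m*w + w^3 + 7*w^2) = (6*m + w)/(7*m + w)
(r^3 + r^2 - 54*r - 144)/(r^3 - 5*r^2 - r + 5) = (r^3 + r^2 - 54*r - 144)/(r^3 - 5*r^2 - r + 5)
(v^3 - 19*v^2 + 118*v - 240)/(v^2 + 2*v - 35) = (v^2 - 14*v + 48)/(v + 7)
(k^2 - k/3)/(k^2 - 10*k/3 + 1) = k/(k - 3)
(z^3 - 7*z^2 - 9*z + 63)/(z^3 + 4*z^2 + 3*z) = (z^2 - 10*z + 21)/(z*(z + 1))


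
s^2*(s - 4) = s^3 - 4*s^2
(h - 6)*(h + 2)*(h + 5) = h^3 + h^2 - 32*h - 60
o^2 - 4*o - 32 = (o - 8)*(o + 4)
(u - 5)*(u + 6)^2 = u^3 + 7*u^2 - 24*u - 180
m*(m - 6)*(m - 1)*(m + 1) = m^4 - 6*m^3 - m^2 + 6*m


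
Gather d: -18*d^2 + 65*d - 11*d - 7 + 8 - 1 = -18*d^2 + 54*d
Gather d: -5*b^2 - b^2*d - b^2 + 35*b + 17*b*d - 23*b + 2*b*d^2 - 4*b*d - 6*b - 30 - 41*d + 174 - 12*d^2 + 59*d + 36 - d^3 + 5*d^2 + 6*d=-6*b^2 + 6*b - d^3 + d^2*(2*b - 7) + d*(-b^2 + 13*b + 24) + 180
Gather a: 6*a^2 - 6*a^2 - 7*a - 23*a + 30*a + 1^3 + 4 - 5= 0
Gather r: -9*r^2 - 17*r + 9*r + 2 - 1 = -9*r^2 - 8*r + 1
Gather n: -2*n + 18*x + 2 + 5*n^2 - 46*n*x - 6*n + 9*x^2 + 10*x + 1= 5*n^2 + n*(-46*x - 8) + 9*x^2 + 28*x + 3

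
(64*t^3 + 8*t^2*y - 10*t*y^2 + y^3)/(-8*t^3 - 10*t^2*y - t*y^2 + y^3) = (-8*t + y)/(t + y)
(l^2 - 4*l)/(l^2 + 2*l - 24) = l/(l + 6)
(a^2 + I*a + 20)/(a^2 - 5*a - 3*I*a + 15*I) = (a^2 + I*a + 20)/(a^2 - 5*a - 3*I*a + 15*I)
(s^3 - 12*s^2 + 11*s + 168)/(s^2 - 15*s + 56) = s + 3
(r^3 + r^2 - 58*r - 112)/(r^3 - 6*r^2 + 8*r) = (r^3 + r^2 - 58*r - 112)/(r*(r^2 - 6*r + 8))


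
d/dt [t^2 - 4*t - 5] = 2*t - 4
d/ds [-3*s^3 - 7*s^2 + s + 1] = -9*s^2 - 14*s + 1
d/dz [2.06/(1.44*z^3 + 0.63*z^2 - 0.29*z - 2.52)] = (-8.8992*z^2 - 2.5956*z + 0.5974)/(1.44*z^3 + 0.63*z^2 - 0.29*z - 2.52)^2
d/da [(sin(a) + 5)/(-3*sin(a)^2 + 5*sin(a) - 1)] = (3*sin(a)^2 + 30*sin(a) - 26)*cos(a)/(3*sin(a)^2 - 5*sin(a) + 1)^2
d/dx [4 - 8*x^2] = -16*x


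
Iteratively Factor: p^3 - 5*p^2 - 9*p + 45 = (p - 5)*(p^2 - 9) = (p - 5)*(p - 3)*(p + 3)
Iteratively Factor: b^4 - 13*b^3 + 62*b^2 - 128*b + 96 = (b - 2)*(b^3 - 11*b^2 + 40*b - 48) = (b - 4)*(b - 2)*(b^2 - 7*b + 12) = (b - 4)*(b - 3)*(b - 2)*(b - 4)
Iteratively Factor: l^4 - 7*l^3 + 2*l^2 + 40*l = (l - 4)*(l^3 - 3*l^2 - 10*l) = l*(l - 4)*(l^2 - 3*l - 10) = l*(l - 5)*(l - 4)*(l + 2)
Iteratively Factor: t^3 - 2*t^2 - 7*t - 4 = (t + 1)*(t^2 - 3*t - 4) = (t - 4)*(t + 1)*(t + 1)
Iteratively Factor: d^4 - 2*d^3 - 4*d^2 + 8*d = (d)*(d^3 - 2*d^2 - 4*d + 8) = d*(d - 2)*(d^2 - 4) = d*(d - 2)^2*(d + 2)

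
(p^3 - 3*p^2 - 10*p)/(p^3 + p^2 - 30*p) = (p + 2)/(p + 6)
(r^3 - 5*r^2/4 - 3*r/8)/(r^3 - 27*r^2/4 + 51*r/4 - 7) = r*(8*r^2 - 10*r - 3)/(2*(4*r^3 - 27*r^2 + 51*r - 28))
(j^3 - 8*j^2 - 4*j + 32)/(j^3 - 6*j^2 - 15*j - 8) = (j^2 - 4)/(j^2 + 2*j + 1)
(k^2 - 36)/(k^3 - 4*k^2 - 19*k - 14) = (36 - k^2)/(-k^3 + 4*k^2 + 19*k + 14)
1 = 1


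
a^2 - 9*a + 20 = (a - 5)*(a - 4)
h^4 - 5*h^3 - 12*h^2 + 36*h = h*(h - 6)*(h - 2)*(h + 3)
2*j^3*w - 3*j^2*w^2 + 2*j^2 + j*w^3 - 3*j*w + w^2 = (-2*j + w)*(-j + w)*(j*w + 1)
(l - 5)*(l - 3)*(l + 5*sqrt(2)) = l^3 - 8*l^2 + 5*sqrt(2)*l^2 - 40*sqrt(2)*l + 15*l + 75*sqrt(2)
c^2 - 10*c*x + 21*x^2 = (c - 7*x)*(c - 3*x)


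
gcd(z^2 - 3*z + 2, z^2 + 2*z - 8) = z - 2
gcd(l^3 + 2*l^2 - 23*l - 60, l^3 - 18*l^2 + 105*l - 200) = l - 5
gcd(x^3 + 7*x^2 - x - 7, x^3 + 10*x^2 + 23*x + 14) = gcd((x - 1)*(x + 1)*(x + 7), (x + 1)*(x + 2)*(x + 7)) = x^2 + 8*x + 7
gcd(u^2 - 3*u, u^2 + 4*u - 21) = u - 3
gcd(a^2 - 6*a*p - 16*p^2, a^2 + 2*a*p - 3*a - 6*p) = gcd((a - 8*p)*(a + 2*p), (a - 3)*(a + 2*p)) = a + 2*p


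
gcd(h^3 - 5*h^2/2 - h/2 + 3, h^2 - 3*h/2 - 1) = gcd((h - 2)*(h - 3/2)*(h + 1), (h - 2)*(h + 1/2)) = h - 2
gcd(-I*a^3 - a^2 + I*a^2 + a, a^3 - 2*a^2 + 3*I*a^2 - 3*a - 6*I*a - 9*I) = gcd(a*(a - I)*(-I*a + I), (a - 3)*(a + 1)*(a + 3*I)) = 1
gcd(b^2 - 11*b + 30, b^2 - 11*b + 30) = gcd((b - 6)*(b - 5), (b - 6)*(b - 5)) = b^2 - 11*b + 30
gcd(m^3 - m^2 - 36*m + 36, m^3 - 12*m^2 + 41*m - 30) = m^2 - 7*m + 6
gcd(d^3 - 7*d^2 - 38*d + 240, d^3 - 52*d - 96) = d^2 - 2*d - 48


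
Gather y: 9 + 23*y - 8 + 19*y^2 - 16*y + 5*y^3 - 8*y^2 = 5*y^3 + 11*y^2 + 7*y + 1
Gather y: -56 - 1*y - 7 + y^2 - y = y^2 - 2*y - 63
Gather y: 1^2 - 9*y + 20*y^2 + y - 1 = 20*y^2 - 8*y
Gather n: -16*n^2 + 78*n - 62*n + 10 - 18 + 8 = -16*n^2 + 16*n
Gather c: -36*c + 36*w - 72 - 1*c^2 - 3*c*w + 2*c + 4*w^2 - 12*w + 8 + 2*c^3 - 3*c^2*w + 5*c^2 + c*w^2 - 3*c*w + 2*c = 2*c^3 + c^2*(4 - 3*w) + c*(w^2 - 6*w - 32) + 4*w^2 + 24*w - 64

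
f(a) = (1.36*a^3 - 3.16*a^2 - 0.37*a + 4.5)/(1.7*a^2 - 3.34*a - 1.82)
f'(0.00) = 4.74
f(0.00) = -2.47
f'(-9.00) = 0.80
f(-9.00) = -7.47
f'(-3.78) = 0.85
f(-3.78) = -3.21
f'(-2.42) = 0.97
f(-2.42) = -2.00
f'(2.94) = -2.26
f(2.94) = 3.49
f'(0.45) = 1.58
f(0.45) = -1.28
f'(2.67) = -12.09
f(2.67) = 4.97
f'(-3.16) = 0.88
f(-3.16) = -2.68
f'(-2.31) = 0.99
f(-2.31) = -1.89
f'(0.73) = 1.07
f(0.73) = -0.92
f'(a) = (3.34 - 3.4*a)*(1.36*a^3 - 3.16*a^2 - 0.37*a + 4.5)/(1.7*a^2 - 3.34*a - 1.82)^2 + (4.08*a^2 - 6.32*a - 0.37)/(1.7*a^2 - 3.34*a - 1.82)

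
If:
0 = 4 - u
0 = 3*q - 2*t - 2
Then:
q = 2*t/3 + 2/3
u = 4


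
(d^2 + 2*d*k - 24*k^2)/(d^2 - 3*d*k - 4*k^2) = (d + 6*k)/(d + k)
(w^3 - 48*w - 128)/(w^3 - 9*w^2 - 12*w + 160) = (w + 4)/(w - 5)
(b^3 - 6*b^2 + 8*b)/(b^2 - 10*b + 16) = b*(b - 4)/(b - 8)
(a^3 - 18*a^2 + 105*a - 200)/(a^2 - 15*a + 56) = (a^2 - 10*a + 25)/(a - 7)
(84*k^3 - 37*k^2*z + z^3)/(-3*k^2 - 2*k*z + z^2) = (-28*k^2 + 3*k*z + z^2)/(k + z)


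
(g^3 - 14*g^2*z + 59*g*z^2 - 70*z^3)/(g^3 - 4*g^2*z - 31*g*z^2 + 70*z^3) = (g - 5*z)/(g + 5*z)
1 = 1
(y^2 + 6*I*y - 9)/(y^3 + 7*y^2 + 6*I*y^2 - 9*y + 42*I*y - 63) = 1/(y + 7)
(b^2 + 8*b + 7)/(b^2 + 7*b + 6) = (b + 7)/(b + 6)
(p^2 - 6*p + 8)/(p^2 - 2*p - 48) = (-p^2 + 6*p - 8)/(-p^2 + 2*p + 48)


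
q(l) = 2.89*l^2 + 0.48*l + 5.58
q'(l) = 5.78*l + 0.48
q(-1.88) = 14.89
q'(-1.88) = -10.39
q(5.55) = 97.26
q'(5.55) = 32.56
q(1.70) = 14.75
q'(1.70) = 10.31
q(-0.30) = 5.70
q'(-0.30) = -1.25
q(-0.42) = 5.89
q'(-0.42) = -1.95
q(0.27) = 5.92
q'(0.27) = 2.04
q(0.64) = 7.07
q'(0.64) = 4.18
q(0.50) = 6.54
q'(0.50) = 3.37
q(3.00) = 33.03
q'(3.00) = 17.82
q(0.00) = 5.58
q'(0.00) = 0.48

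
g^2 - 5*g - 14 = (g - 7)*(g + 2)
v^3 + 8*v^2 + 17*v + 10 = (v + 1)*(v + 2)*(v + 5)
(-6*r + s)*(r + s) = -6*r^2 - 5*r*s + s^2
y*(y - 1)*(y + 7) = y^3 + 6*y^2 - 7*y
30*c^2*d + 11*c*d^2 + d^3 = d*(5*c + d)*(6*c + d)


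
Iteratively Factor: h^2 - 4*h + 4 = (h - 2)*(h - 2)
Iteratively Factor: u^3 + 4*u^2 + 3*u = (u)*(u^2 + 4*u + 3) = u*(u + 1)*(u + 3)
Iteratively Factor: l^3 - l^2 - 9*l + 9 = (l - 3)*(l^2 + 2*l - 3) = (l - 3)*(l - 1)*(l + 3)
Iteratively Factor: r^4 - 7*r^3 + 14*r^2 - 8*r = (r)*(r^3 - 7*r^2 + 14*r - 8) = r*(r - 4)*(r^2 - 3*r + 2) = r*(r - 4)*(r - 2)*(r - 1)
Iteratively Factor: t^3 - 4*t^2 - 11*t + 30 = (t + 3)*(t^2 - 7*t + 10) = (t - 5)*(t + 3)*(t - 2)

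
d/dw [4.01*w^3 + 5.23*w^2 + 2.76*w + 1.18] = 12.03*w^2 + 10.46*w + 2.76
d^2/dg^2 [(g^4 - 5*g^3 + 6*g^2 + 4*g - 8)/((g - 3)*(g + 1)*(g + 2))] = 2*(13*g^3 - 114*g^2 + 348*g - 344)/(g^6 - 3*g^5 - 15*g^4 + 35*g^3 + 90*g^2 - 108*g - 216)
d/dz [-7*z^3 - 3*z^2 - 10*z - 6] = -21*z^2 - 6*z - 10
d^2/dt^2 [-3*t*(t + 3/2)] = -6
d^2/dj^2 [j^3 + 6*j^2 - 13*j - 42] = 6*j + 12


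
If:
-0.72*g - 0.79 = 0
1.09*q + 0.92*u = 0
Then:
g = -1.10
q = -0.844036697247706*u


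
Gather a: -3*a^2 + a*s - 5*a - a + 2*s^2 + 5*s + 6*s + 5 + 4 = -3*a^2 + a*(s - 6) + 2*s^2 + 11*s + 9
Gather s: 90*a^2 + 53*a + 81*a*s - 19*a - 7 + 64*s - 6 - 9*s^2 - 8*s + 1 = 90*a^2 + 34*a - 9*s^2 + s*(81*a + 56) - 12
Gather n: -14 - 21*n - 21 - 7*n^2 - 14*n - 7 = -7*n^2 - 35*n - 42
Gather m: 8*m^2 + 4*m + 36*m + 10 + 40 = 8*m^2 + 40*m + 50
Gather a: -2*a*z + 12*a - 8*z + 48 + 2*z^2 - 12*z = a*(12 - 2*z) + 2*z^2 - 20*z + 48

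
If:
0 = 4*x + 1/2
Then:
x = -1/8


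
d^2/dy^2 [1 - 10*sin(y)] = 10*sin(y)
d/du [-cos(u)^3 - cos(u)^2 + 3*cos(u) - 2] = -3*sin(u)^3 + 2*sin(u)*cos(u)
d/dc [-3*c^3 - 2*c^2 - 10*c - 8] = -9*c^2 - 4*c - 10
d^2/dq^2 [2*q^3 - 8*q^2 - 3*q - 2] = 12*q - 16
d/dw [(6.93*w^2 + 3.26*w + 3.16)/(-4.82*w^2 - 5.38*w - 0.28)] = (-21.5702*w^2 + 26.5816*w + 16.088)/(23.2324*w^4 + 51.8632*w^3 + 31.6436*w^2 + 3.0128*w + 0.0784)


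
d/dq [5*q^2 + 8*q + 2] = 10*q + 8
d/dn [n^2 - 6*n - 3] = 2*n - 6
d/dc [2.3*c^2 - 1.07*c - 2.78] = 4.6*c - 1.07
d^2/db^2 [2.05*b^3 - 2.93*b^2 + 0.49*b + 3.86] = 12.3*b - 5.86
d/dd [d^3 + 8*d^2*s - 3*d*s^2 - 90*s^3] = 3*d^2 + 16*d*s - 3*s^2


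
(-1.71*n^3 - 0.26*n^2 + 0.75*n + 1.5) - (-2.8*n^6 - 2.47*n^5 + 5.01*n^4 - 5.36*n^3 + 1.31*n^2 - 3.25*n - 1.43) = 2.8*n^6 + 2.47*n^5 - 5.01*n^4 + 3.65*n^3 - 1.57*n^2 + 4.0*n + 2.93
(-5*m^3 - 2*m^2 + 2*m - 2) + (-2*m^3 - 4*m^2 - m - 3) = -7*m^3 - 6*m^2 + m - 5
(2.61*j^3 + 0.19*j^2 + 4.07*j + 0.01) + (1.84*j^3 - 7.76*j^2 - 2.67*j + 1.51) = 4.45*j^3 - 7.57*j^2 + 1.4*j + 1.52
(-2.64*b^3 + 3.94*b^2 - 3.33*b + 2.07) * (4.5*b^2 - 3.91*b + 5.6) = -11.88*b^5 + 28.0524*b^4 - 45.1744*b^3 + 44.3993*b^2 - 26.7417*b + 11.592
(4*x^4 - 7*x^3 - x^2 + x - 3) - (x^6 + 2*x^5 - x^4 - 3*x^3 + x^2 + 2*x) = -x^6 - 2*x^5 + 5*x^4 - 4*x^3 - 2*x^2 - x - 3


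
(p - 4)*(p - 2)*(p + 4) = p^3 - 2*p^2 - 16*p + 32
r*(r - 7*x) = r^2 - 7*r*x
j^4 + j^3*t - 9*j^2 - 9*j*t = j*(j - 3)*(j + 3)*(j + t)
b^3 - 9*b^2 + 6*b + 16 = (b - 8)*(b - 2)*(b + 1)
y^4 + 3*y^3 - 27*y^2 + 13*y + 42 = (y - 3)*(y - 2)*(y + 1)*(y + 7)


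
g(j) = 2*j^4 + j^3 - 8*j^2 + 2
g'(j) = 8*j^3 + 3*j^2 - 16*j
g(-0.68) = -1.59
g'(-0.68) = 9.75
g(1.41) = -3.20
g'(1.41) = 5.83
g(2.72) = 72.41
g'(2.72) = 139.66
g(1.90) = 6.04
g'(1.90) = 35.30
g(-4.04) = 338.28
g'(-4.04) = -413.91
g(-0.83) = -3.13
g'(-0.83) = 10.77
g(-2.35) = 5.84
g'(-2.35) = -49.66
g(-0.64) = -1.20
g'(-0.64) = 9.37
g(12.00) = 42050.00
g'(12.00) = 14064.00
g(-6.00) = 2090.00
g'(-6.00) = -1524.00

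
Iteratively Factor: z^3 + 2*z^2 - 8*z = (z - 2)*(z^2 + 4*z) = z*(z - 2)*(z + 4)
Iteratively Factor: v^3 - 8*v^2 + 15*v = (v - 5)*(v^2 - 3*v) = v*(v - 5)*(v - 3)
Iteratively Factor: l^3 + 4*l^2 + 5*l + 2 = (l + 1)*(l^2 + 3*l + 2) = (l + 1)*(l + 2)*(l + 1)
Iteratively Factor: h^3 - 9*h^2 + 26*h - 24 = (h - 2)*(h^2 - 7*h + 12) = (h - 3)*(h - 2)*(h - 4)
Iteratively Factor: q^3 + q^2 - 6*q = (q)*(q^2 + q - 6) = q*(q + 3)*(q - 2)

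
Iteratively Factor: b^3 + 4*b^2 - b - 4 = (b + 4)*(b^2 - 1) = (b + 1)*(b + 4)*(b - 1)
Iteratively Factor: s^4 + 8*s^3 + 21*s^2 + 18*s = (s + 3)*(s^3 + 5*s^2 + 6*s) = s*(s + 3)*(s^2 + 5*s + 6) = s*(s + 3)^2*(s + 2)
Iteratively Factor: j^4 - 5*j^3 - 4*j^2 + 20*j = (j)*(j^3 - 5*j^2 - 4*j + 20) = j*(j - 5)*(j^2 - 4) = j*(j - 5)*(j - 2)*(j + 2)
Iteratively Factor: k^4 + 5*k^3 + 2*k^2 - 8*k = (k + 2)*(k^3 + 3*k^2 - 4*k) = (k + 2)*(k + 4)*(k^2 - k) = (k - 1)*(k + 2)*(k + 4)*(k)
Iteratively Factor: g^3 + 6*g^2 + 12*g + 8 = (g + 2)*(g^2 + 4*g + 4) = (g + 2)^2*(g + 2)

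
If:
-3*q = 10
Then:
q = -10/3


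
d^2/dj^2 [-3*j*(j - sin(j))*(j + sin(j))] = 6*j*cos(2*j) - 18*j + 6*sin(2*j)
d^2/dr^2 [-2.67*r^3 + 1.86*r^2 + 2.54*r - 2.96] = 3.72 - 16.02*r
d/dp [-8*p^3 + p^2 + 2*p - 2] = -24*p^2 + 2*p + 2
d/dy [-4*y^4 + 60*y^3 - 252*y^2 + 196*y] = -16*y^3 + 180*y^2 - 504*y + 196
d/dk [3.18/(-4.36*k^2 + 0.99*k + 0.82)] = (27.7296*k - 3.1482)/(-4.36*k^2 + 0.99*k + 0.82)^2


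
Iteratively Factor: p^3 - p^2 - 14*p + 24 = (p - 2)*(p^2 + p - 12) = (p - 2)*(p + 4)*(p - 3)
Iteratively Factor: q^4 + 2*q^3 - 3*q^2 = (q - 1)*(q^3 + 3*q^2) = (q - 1)*(q + 3)*(q^2) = q*(q - 1)*(q + 3)*(q)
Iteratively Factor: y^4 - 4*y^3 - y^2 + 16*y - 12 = (y + 2)*(y^3 - 6*y^2 + 11*y - 6) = (y - 2)*(y + 2)*(y^2 - 4*y + 3) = (y - 2)*(y - 1)*(y + 2)*(y - 3)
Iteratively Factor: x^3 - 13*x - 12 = (x + 1)*(x^2 - x - 12) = (x + 1)*(x + 3)*(x - 4)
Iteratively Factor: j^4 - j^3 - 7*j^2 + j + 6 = (j + 1)*(j^3 - 2*j^2 - 5*j + 6) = (j - 3)*(j + 1)*(j^2 + j - 2) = (j - 3)*(j - 1)*(j + 1)*(j + 2)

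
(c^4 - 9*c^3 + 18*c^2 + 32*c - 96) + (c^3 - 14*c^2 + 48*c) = c^4 - 8*c^3 + 4*c^2 + 80*c - 96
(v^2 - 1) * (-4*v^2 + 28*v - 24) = -4*v^4 + 28*v^3 - 20*v^2 - 28*v + 24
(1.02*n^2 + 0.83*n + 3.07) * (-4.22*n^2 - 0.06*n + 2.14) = -4.3044*n^4 - 3.5638*n^3 - 10.8224*n^2 + 1.592*n + 6.5698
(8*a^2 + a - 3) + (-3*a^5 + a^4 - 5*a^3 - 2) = -3*a^5 + a^4 - 5*a^3 + 8*a^2 + a - 5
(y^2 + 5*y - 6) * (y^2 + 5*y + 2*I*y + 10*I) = y^4 + 10*y^3 + 2*I*y^3 + 19*y^2 + 20*I*y^2 - 30*y + 38*I*y - 60*I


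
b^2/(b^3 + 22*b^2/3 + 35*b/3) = 3*b/(3*b^2 + 22*b + 35)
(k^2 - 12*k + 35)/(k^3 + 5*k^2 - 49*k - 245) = (k - 5)/(k^2 + 12*k + 35)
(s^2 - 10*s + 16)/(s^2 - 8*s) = (s - 2)/s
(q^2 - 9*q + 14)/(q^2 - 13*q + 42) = (q - 2)/(q - 6)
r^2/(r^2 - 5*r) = r/(r - 5)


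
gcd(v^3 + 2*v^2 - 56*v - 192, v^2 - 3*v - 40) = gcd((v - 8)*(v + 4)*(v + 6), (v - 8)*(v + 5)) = v - 8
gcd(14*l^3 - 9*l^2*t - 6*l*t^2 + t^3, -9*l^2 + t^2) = 1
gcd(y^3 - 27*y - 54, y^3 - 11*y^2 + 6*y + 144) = y^2 - 3*y - 18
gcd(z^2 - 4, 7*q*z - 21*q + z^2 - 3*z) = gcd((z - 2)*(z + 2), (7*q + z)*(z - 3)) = 1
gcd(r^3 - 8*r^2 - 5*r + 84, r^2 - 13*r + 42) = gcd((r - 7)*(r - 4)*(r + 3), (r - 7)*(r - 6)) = r - 7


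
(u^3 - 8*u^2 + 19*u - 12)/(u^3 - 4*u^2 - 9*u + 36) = (u - 1)/(u + 3)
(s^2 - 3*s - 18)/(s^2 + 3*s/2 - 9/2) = 2*(s - 6)/(2*s - 3)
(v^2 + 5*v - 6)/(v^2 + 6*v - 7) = (v + 6)/(v + 7)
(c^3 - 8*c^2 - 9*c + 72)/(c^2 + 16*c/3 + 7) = 3*(c^2 - 11*c + 24)/(3*c + 7)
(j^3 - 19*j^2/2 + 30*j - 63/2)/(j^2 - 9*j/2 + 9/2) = (2*j^2 - 13*j + 21)/(2*j - 3)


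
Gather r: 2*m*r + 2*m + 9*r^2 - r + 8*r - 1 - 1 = 2*m + 9*r^2 + r*(2*m + 7) - 2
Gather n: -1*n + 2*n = n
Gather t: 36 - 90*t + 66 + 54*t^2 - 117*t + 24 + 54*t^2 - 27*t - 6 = 108*t^2 - 234*t + 120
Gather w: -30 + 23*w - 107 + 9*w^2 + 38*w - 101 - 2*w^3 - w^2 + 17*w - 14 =-2*w^3 + 8*w^2 + 78*w - 252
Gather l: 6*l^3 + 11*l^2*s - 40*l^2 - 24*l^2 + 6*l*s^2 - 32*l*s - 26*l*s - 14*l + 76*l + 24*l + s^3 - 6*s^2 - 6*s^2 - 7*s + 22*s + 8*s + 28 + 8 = 6*l^3 + l^2*(11*s - 64) + l*(6*s^2 - 58*s + 86) + s^3 - 12*s^2 + 23*s + 36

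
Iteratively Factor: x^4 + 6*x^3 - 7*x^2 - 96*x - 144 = (x - 4)*(x^3 + 10*x^2 + 33*x + 36) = (x - 4)*(x + 3)*(x^2 + 7*x + 12) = (x - 4)*(x + 3)^2*(x + 4)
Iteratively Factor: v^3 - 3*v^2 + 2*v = (v - 2)*(v^2 - v) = (v - 2)*(v - 1)*(v)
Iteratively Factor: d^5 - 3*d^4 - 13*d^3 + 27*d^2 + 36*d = (d - 4)*(d^4 + d^3 - 9*d^2 - 9*d) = (d - 4)*(d + 3)*(d^3 - 2*d^2 - 3*d) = (d - 4)*(d - 3)*(d + 3)*(d^2 + d) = d*(d - 4)*(d - 3)*(d + 3)*(d + 1)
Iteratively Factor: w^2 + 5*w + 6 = (w + 3)*(w + 2)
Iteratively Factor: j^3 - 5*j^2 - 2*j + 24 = (j + 2)*(j^2 - 7*j + 12) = (j - 4)*(j + 2)*(j - 3)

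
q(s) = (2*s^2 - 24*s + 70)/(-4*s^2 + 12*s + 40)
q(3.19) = 0.37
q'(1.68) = -0.33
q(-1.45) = 7.68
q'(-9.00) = -0.09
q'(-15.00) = -0.03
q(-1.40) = 7.00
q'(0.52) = -0.71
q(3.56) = 0.31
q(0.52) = 1.29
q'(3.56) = -0.15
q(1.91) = 0.65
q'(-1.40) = -12.50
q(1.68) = 0.72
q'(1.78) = -0.31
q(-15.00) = -0.85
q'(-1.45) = -14.88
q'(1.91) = -0.29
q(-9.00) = -1.14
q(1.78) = 0.69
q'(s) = (4*s - 24)/(-4*s^2 + 12*s + 40) + (8*s - 12)*(2*s^2 - 24*s + 70)/(-4*s^2 + 12*s + 40)^2 = -9/(2*s^2 + 8*s + 8)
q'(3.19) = -0.17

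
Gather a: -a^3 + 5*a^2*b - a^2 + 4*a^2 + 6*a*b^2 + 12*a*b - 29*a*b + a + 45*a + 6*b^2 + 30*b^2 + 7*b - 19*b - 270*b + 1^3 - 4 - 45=-a^3 + a^2*(5*b + 3) + a*(6*b^2 - 17*b + 46) + 36*b^2 - 282*b - 48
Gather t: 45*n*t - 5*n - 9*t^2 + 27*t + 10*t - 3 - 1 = -5*n - 9*t^2 + t*(45*n + 37) - 4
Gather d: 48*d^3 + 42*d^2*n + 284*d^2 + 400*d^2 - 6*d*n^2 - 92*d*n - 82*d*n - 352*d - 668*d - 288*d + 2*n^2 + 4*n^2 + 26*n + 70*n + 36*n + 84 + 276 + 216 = 48*d^3 + d^2*(42*n + 684) + d*(-6*n^2 - 174*n - 1308) + 6*n^2 + 132*n + 576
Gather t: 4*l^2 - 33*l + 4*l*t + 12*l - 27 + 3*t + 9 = 4*l^2 - 21*l + t*(4*l + 3) - 18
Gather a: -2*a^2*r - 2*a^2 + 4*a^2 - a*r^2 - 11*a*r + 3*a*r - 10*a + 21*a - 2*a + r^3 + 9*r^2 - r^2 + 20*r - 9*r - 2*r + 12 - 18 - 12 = a^2*(2 - 2*r) + a*(-r^2 - 8*r + 9) + r^3 + 8*r^2 + 9*r - 18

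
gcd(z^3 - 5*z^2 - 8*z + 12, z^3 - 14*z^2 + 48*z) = z - 6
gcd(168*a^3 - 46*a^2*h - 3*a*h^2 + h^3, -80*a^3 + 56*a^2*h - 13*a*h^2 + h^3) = 4*a - h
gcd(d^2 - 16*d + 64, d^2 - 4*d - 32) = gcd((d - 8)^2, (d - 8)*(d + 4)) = d - 8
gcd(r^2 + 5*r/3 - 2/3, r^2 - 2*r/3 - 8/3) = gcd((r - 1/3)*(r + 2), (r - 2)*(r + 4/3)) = 1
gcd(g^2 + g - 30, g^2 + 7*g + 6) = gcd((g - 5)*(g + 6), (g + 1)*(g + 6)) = g + 6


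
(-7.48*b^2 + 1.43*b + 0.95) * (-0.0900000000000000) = 0.6732*b^2 - 0.1287*b - 0.0855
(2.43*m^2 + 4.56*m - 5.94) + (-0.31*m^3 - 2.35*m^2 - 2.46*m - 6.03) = -0.31*m^3 + 0.0800000000000001*m^2 + 2.1*m - 11.97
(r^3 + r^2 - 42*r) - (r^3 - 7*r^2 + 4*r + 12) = 8*r^2 - 46*r - 12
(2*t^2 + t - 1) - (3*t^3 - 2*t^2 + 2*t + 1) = -3*t^3 + 4*t^2 - t - 2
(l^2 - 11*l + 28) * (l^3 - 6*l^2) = l^5 - 17*l^4 + 94*l^3 - 168*l^2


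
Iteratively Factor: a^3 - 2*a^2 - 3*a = (a)*(a^2 - 2*a - 3) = a*(a + 1)*(a - 3)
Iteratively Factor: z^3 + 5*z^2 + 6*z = (z + 2)*(z^2 + 3*z) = z*(z + 2)*(z + 3)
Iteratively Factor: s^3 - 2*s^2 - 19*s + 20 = (s - 1)*(s^2 - s - 20) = (s - 1)*(s + 4)*(s - 5)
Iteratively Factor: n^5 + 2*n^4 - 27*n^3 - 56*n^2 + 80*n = (n + 4)*(n^4 - 2*n^3 - 19*n^2 + 20*n) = (n - 1)*(n + 4)*(n^3 - n^2 - 20*n) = (n - 5)*(n - 1)*(n + 4)*(n^2 + 4*n) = n*(n - 5)*(n - 1)*(n + 4)*(n + 4)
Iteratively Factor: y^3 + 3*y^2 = (y)*(y^2 + 3*y) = y*(y + 3)*(y)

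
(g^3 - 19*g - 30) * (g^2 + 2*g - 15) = g^5 + 2*g^4 - 34*g^3 - 68*g^2 + 225*g + 450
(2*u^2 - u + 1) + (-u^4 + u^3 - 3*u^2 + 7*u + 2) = -u^4 + u^3 - u^2 + 6*u + 3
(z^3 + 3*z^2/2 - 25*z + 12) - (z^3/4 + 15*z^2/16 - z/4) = 3*z^3/4 + 9*z^2/16 - 99*z/4 + 12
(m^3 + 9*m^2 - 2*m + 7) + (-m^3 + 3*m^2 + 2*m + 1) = 12*m^2 + 8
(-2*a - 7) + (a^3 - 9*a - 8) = a^3 - 11*a - 15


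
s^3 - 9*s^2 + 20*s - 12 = (s - 6)*(s - 2)*(s - 1)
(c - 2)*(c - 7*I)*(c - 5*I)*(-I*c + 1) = -I*c^4 - 11*c^3 + 2*I*c^3 + 22*c^2 + 23*I*c^2 - 35*c - 46*I*c + 70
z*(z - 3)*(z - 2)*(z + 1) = z^4 - 4*z^3 + z^2 + 6*z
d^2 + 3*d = d*(d + 3)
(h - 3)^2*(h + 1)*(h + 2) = h^4 - 3*h^3 - 7*h^2 + 15*h + 18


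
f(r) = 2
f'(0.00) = 0.00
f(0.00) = 2.00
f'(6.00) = 0.00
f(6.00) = 2.00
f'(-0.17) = 0.00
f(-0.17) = 2.00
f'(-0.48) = 0.00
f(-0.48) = 2.00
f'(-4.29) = 0.00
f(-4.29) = 2.00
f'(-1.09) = 0.00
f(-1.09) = 2.00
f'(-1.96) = 0.00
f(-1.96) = 2.00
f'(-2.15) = 0.00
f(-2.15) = 2.00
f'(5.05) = 0.00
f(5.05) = 2.00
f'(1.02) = 0.00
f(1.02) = 2.00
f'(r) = 0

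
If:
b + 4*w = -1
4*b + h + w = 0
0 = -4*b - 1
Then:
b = -1/4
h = 19/16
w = -3/16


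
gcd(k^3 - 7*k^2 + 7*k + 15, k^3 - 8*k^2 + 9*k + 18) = k^2 - 2*k - 3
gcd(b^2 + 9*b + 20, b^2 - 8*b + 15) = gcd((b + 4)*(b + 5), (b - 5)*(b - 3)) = 1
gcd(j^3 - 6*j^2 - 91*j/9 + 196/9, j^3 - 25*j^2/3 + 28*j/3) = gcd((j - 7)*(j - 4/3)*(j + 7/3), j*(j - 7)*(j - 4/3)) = j^2 - 25*j/3 + 28/3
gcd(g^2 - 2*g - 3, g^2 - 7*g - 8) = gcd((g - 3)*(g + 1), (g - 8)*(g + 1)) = g + 1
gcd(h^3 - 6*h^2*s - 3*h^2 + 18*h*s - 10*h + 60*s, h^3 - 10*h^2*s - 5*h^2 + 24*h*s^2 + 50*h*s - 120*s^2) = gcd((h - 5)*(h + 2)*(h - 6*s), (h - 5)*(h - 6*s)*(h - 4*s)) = -h^2 + 6*h*s + 5*h - 30*s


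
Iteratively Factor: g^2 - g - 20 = (g - 5)*(g + 4)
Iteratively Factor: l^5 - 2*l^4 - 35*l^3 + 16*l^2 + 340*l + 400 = (l + 2)*(l^4 - 4*l^3 - 27*l^2 + 70*l + 200) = (l - 5)*(l + 2)*(l^3 + l^2 - 22*l - 40) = (l - 5)*(l + 2)^2*(l^2 - l - 20) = (l - 5)^2*(l + 2)^2*(l + 4)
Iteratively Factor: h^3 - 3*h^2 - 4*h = (h + 1)*(h^2 - 4*h) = (h - 4)*(h + 1)*(h)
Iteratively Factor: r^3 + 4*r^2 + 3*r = (r + 1)*(r^2 + 3*r) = r*(r + 1)*(r + 3)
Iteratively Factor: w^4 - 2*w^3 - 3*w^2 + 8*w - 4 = (w - 1)*(w^3 - w^2 - 4*w + 4) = (w - 1)^2*(w^2 - 4) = (w - 2)*(w - 1)^2*(w + 2)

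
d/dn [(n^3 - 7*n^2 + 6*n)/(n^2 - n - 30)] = (n^2 + 10*n - 5)/(n^2 + 10*n + 25)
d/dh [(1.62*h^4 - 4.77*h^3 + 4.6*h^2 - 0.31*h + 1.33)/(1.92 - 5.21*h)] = (-25.3206*h^4 + 62.145*h^3 - 51.4412*h^2 + 17.664*h + 6.3341)/(27.1441*h^2 - 20.0064*h + 3.6864)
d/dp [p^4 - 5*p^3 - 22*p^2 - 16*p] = 4*p^3 - 15*p^2 - 44*p - 16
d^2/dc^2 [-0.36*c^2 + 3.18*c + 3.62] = -0.720000000000000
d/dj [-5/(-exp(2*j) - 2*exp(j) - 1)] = -10*(exp(j) + 1)*exp(j)/(exp(2*j) + 2*exp(j) + 1)^2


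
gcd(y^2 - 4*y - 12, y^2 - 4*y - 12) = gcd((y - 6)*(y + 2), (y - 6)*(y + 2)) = y^2 - 4*y - 12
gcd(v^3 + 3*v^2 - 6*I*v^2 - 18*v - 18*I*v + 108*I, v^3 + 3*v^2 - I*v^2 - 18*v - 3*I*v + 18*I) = v^2 + 3*v - 18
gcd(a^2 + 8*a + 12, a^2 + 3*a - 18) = a + 6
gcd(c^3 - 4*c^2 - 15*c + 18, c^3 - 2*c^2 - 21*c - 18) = c^2 - 3*c - 18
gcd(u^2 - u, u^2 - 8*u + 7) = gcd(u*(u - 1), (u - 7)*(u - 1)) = u - 1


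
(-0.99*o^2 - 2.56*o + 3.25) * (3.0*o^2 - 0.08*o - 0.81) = -2.97*o^4 - 7.6008*o^3 + 10.7567*o^2 + 1.8136*o - 2.6325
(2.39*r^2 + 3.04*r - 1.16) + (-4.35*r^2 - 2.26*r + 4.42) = -1.96*r^2 + 0.78*r + 3.26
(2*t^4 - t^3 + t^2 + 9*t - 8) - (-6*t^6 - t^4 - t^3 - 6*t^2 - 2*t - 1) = 6*t^6 + 3*t^4 + 7*t^2 + 11*t - 7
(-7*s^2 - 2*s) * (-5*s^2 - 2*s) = 35*s^4 + 24*s^3 + 4*s^2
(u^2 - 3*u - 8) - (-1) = u^2 - 3*u - 7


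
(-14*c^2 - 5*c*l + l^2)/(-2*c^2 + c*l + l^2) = (7*c - l)/(c - l)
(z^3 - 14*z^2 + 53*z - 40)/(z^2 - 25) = (z^2 - 9*z + 8)/(z + 5)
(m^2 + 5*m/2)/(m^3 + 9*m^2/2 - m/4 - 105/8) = 4*m/(4*m^2 + 8*m - 21)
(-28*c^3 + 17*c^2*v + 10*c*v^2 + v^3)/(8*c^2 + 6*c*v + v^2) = (-7*c^2 + 6*c*v + v^2)/(2*c + v)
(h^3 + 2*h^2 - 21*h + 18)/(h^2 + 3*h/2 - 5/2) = 2*(h^2 + 3*h - 18)/(2*h + 5)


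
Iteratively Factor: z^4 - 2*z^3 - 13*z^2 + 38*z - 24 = (z - 2)*(z^3 - 13*z + 12) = (z - 2)*(z - 1)*(z^2 + z - 12) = (z - 3)*(z - 2)*(z - 1)*(z + 4)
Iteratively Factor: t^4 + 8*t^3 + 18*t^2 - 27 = (t - 1)*(t^3 + 9*t^2 + 27*t + 27) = (t - 1)*(t + 3)*(t^2 + 6*t + 9) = (t - 1)*(t + 3)^2*(t + 3)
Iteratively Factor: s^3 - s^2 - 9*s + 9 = (s + 3)*(s^2 - 4*s + 3) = (s - 1)*(s + 3)*(s - 3)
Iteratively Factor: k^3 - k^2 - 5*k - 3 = (k + 1)*(k^2 - 2*k - 3) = (k + 1)^2*(k - 3)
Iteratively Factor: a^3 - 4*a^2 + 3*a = (a)*(a^2 - 4*a + 3) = a*(a - 3)*(a - 1)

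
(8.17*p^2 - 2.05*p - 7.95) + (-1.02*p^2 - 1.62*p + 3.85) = 7.15*p^2 - 3.67*p - 4.1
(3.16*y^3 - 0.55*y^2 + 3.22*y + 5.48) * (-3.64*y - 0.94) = -11.5024*y^4 - 0.9684*y^3 - 11.2038*y^2 - 22.974*y - 5.1512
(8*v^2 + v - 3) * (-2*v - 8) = -16*v^3 - 66*v^2 - 2*v + 24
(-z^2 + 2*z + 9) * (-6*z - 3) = 6*z^3 - 9*z^2 - 60*z - 27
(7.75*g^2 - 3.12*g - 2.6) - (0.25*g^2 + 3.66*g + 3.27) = 7.5*g^2 - 6.78*g - 5.87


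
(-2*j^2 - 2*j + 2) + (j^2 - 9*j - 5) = -j^2 - 11*j - 3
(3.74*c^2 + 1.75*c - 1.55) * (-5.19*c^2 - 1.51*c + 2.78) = -19.4106*c^4 - 14.7299*c^3 + 15.7992*c^2 + 7.2055*c - 4.309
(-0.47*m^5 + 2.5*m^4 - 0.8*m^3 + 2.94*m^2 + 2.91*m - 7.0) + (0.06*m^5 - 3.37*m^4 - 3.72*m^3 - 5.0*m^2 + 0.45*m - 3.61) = -0.41*m^5 - 0.87*m^4 - 4.52*m^3 - 2.06*m^2 + 3.36*m - 10.61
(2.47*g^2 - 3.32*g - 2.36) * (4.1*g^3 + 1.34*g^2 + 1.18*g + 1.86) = 10.127*g^5 - 10.3022*g^4 - 11.2102*g^3 - 2.4858*g^2 - 8.96*g - 4.3896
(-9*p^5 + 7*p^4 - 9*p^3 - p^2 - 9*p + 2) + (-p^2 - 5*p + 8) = -9*p^5 + 7*p^4 - 9*p^3 - 2*p^2 - 14*p + 10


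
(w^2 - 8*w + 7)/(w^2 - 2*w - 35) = (w - 1)/(w + 5)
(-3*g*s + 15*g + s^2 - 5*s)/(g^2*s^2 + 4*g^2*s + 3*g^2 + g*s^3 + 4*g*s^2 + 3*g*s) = (-3*g*s + 15*g + s^2 - 5*s)/(g*(g*s^2 + 4*g*s + 3*g + s^3 + 4*s^2 + 3*s))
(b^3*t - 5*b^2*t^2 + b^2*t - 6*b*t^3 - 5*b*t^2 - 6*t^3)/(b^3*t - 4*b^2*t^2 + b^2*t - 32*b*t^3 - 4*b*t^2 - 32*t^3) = (-b^2 + 5*b*t + 6*t^2)/(-b^2 + 4*b*t + 32*t^2)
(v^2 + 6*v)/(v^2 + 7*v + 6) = v/(v + 1)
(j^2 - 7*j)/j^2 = (j - 7)/j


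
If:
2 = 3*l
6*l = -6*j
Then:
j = -2/3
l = 2/3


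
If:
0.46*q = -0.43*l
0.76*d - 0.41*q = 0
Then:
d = 0.539473684210526*q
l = -1.06976744186047*q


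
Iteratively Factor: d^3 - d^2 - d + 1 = (d - 1)*(d^2 - 1) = (d - 1)*(d + 1)*(d - 1)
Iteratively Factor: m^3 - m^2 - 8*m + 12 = (m + 3)*(m^2 - 4*m + 4) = (m - 2)*(m + 3)*(m - 2)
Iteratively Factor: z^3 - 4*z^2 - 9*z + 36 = (z - 4)*(z^2 - 9) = (z - 4)*(z - 3)*(z + 3)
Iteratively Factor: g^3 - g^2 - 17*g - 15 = (g + 1)*(g^2 - 2*g - 15) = (g - 5)*(g + 1)*(g + 3)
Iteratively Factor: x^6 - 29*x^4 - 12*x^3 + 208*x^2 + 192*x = (x + 4)*(x^5 - 4*x^4 - 13*x^3 + 40*x^2 + 48*x) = (x + 1)*(x + 4)*(x^4 - 5*x^3 - 8*x^2 + 48*x) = (x - 4)*(x + 1)*(x + 4)*(x^3 - x^2 - 12*x) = (x - 4)*(x + 1)*(x + 3)*(x + 4)*(x^2 - 4*x) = x*(x - 4)*(x + 1)*(x + 3)*(x + 4)*(x - 4)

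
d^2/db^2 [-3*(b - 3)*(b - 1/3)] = -6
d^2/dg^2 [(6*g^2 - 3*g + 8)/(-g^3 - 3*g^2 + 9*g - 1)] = 6*(-2*g^6 + 3*g^5 - 61*g^4 - 86*g^3 + 12*g^2 + 215*g - 201)/(g^9 + 9*g^8 - 132*g^6 + 18*g^5 + 702*g^4 - 888*g^3 + 252*g^2 - 27*g + 1)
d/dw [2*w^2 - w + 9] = 4*w - 1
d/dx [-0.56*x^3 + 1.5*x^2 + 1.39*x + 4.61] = -1.68*x^2 + 3.0*x + 1.39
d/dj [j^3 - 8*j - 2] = 3*j^2 - 8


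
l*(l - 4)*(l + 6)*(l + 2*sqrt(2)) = l^4 + 2*l^3 + 2*sqrt(2)*l^3 - 24*l^2 + 4*sqrt(2)*l^2 - 48*sqrt(2)*l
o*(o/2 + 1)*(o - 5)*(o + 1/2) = o^4/2 - 5*o^3/4 - 23*o^2/4 - 5*o/2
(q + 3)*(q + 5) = q^2 + 8*q + 15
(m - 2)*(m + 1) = m^2 - m - 2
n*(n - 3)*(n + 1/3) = n^3 - 8*n^2/3 - n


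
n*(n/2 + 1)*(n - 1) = n^3/2 + n^2/2 - n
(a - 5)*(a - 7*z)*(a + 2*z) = a^3 - 5*a^2*z - 5*a^2 - 14*a*z^2 + 25*a*z + 70*z^2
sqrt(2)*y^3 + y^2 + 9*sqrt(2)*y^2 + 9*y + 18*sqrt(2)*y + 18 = (y + 3)*(y + 6)*(sqrt(2)*y + 1)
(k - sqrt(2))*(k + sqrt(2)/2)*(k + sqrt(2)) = k^3 + sqrt(2)*k^2/2 - 2*k - sqrt(2)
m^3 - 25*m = m*(m - 5)*(m + 5)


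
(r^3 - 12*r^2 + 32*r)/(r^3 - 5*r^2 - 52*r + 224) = r/(r + 7)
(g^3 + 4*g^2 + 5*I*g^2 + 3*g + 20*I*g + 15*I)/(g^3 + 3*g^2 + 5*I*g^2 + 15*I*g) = (g + 1)/g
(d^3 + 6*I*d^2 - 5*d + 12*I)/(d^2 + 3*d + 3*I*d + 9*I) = (d^2 + 3*I*d + 4)/(d + 3)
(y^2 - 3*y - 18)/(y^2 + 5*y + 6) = (y - 6)/(y + 2)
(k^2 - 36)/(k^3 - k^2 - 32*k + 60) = (k - 6)/(k^2 - 7*k + 10)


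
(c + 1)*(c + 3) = c^2 + 4*c + 3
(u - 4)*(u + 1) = u^2 - 3*u - 4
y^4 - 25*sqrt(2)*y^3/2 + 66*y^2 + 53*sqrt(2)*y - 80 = (y - 8*sqrt(2))*(y - 5*sqrt(2))*(y - sqrt(2)/2)*(y + sqrt(2))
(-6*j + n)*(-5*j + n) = 30*j^2 - 11*j*n + n^2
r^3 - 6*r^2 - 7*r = r*(r - 7)*(r + 1)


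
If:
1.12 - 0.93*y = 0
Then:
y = 1.20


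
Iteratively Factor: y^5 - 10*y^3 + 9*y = (y - 1)*(y^4 + y^3 - 9*y^2 - 9*y) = (y - 1)*(y + 3)*(y^3 - 2*y^2 - 3*y) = y*(y - 1)*(y + 3)*(y^2 - 2*y - 3) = y*(y - 3)*(y - 1)*(y + 3)*(y + 1)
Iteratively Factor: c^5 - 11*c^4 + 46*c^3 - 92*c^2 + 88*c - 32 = (c - 4)*(c^4 - 7*c^3 + 18*c^2 - 20*c + 8) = (c - 4)*(c - 2)*(c^3 - 5*c^2 + 8*c - 4) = (c - 4)*(c - 2)^2*(c^2 - 3*c + 2) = (c - 4)*(c - 2)^2*(c - 1)*(c - 2)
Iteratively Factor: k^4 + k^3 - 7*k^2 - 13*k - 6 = (k + 1)*(k^3 - 7*k - 6) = (k + 1)^2*(k^2 - k - 6) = (k + 1)^2*(k + 2)*(k - 3)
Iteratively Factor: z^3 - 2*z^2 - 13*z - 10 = (z + 2)*(z^2 - 4*z - 5) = (z - 5)*(z + 2)*(z + 1)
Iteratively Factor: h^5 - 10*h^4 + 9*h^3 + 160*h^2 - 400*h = (h)*(h^4 - 10*h^3 + 9*h^2 + 160*h - 400) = h*(h - 5)*(h^3 - 5*h^2 - 16*h + 80) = h*(h - 5)*(h - 4)*(h^2 - h - 20) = h*(h - 5)*(h - 4)*(h + 4)*(h - 5)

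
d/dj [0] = 0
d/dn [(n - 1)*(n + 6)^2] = (n + 6)*(3*n + 4)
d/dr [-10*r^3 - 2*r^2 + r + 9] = -30*r^2 - 4*r + 1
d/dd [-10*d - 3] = -10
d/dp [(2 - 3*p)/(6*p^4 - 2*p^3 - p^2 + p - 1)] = (-18*p^4 + 6*p^3 + 3*p^2 - 3*p + (3*p - 2)*(24*p^3 - 6*p^2 - 2*p + 1) + 3)/(-6*p^4 + 2*p^3 + p^2 - p + 1)^2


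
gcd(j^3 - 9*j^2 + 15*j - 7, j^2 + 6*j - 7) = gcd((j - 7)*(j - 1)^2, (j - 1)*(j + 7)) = j - 1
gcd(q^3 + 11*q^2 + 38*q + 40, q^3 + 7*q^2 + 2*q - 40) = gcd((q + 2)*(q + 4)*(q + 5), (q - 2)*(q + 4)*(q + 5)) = q^2 + 9*q + 20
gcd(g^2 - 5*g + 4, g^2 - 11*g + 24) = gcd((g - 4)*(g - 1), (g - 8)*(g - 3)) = 1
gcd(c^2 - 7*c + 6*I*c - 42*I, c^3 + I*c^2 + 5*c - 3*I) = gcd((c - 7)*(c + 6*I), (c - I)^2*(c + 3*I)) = 1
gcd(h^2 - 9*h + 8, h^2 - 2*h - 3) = 1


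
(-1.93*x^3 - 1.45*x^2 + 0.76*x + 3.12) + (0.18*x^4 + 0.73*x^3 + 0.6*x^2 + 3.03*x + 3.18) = 0.18*x^4 - 1.2*x^3 - 0.85*x^2 + 3.79*x + 6.3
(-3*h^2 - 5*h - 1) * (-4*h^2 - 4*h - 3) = 12*h^4 + 32*h^3 + 33*h^2 + 19*h + 3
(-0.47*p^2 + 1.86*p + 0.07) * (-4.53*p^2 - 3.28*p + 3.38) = 2.1291*p^4 - 6.8842*p^3 - 8.0065*p^2 + 6.0572*p + 0.2366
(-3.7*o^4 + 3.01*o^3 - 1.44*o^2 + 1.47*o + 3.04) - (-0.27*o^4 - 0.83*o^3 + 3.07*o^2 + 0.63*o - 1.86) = -3.43*o^4 + 3.84*o^3 - 4.51*o^2 + 0.84*o + 4.9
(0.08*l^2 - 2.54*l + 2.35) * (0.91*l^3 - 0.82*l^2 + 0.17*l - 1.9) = 0.0728*l^5 - 2.377*l^4 + 4.2349*l^3 - 2.5108*l^2 + 5.2255*l - 4.465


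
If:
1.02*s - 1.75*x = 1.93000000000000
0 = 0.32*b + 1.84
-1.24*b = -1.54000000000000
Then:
No Solution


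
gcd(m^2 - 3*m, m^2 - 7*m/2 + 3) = 1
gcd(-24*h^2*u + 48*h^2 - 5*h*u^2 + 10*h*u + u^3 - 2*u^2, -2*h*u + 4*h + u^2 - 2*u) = u - 2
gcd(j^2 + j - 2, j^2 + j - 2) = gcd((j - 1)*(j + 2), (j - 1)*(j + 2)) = j^2 + j - 2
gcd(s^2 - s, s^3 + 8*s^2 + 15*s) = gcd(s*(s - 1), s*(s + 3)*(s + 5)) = s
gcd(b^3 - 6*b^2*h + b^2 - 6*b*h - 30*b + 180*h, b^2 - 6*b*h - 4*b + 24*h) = b - 6*h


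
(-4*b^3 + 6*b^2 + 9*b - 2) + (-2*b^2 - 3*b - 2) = -4*b^3 + 4*b^2 + 6*b - 4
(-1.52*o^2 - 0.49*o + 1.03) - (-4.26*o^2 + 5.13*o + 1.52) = 2.74*o^2 - 5.62*o - 0.49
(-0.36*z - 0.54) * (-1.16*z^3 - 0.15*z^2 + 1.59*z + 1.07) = 0.4176*z^4 + 0.6804*z^3 - 0.4914*z^2 - 1.2438*z - 0.5778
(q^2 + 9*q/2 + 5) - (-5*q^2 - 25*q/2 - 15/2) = 6*q^2 + 17*q + 25/2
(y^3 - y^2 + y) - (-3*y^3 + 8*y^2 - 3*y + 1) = 4*y^3 - 9*y^2 + 4*y - 1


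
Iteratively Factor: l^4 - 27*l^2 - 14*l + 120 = (l - 5)*(l^3 + 5*l^2 - 2*l - 24) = (l - 5)*(l + 3)*(l^2 + 2*l - 8) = (l - 5)*(l - 2)*(l + 3)*(l + 4)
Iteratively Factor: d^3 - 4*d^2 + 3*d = (d - 1)*(d^2 - 3*d) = d*(d - 1)*(d - 3)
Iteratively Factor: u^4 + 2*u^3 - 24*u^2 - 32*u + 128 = (u + 4)*(u^3 - 2*u^2 - 16*u + 32) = (u - 2)*(u + 4)*(u^2 - 16) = (u - 4)*(u - 2)*(u + 4)*(u + 4)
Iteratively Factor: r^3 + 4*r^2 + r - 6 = (r - 1)*(r^2 + 5*r + 6) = (r - 1)*(r + 3)*(r + 2)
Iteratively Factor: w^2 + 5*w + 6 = (w + 3)*(w + 2)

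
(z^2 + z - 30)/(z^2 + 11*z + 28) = (z^2 + z - 30)/(z^2 + 11*z + 28)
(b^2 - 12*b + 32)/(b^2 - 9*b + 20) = (b - 8)/(b - 5)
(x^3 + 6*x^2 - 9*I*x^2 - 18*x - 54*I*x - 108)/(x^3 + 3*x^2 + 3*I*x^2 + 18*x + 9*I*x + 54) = (x^2 + x*(6 - 6*I) - 36*I)/(x^2 + x*(3 + 6*I) + 18*I)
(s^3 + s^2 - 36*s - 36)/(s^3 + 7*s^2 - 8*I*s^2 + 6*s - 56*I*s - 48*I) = (s - 6)/(s - 8*I)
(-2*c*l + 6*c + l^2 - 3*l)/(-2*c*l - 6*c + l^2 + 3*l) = (l - 3)/(l + 3)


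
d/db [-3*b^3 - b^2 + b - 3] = -9*b^2 - 2*b + 1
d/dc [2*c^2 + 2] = 4*c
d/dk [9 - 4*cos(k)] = 4*sin(k)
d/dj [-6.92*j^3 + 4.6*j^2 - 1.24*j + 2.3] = -20.76*j^2 + 9.2*j - 1.24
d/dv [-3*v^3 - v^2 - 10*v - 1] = -9*v^2 - 2*v - 10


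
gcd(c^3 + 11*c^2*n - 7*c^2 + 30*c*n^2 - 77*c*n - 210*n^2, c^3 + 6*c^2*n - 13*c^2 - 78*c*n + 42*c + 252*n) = c^2 + 6*c*n - 7*c - 42*n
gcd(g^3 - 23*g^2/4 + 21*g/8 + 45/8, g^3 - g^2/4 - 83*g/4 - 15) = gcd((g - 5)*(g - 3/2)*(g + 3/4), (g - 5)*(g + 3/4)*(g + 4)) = g^2 - 17*g/4 - 15/4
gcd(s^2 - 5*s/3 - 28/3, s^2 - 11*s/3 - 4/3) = s - 4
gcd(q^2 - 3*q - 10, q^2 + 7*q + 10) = q + 2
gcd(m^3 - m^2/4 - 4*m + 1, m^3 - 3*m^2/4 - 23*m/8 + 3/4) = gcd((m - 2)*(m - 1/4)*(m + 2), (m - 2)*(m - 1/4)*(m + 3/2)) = m^2 - 9*m/4 + 1/2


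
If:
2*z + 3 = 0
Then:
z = -3/2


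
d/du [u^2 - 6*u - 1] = 2*u - 6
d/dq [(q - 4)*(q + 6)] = 2*q + 2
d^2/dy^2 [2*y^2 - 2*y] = 4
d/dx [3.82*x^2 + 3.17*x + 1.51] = 7.64*x + 3.17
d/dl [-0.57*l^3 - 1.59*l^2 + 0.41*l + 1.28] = -1.71*l^2 - 3.18*l + 0.41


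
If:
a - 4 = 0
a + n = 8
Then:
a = 4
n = 4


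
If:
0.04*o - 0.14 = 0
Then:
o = 3.50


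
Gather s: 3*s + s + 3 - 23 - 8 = 4*s - 28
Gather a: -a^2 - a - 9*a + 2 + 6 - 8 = -a^2 - 10*a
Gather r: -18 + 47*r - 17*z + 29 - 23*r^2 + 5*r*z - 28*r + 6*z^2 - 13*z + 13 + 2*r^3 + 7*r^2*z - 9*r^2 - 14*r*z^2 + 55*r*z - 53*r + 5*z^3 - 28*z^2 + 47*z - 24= 2*r^3 + r^2*(7*z - 32) + r*(-14*z^2 + 60*z - 34) + 5*z^3 - 22*z^2 + 17*z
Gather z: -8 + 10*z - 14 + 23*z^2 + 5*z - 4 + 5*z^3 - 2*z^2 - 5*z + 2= 5*z^3 + 21*z^2 + 10*z - 24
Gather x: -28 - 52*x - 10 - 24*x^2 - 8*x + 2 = -24*x^2 - 60*x - 36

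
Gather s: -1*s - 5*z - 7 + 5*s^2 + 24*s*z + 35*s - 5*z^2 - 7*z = 5*s^2 + s*(24*z + 34) - 5*z^2 - 12*z - 7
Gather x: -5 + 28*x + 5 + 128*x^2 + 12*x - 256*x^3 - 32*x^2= -256*x^3 + 96*x^2 + 40*x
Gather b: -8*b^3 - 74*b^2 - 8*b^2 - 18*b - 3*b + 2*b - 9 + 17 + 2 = -8*b^3 - 82*b^2 - 19*b + 10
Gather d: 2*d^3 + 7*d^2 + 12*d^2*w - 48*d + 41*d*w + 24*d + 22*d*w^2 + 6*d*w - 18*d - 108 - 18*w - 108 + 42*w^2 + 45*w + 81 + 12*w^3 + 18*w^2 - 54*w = 2*d^3 + d^2*(12*w + 7) + d*(22*w^2 + 47*w - 42) + 12*w^3 + 60*w^2 - 27*w - 135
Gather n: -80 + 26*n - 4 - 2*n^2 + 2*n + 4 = -2*n^2 + 28*n - 80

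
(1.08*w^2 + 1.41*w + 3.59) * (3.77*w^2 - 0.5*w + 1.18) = 4.0716*w^4 + 4.7757*w^3 + 14.1037*w^2 - 0.1312*w + 4.2362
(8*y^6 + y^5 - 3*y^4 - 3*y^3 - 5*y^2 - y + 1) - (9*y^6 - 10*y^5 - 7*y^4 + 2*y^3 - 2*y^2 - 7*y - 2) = -y^6 + 11*y^5 + 4*y^4 - 5*y^3 - 3*y^2 + 6*y + 3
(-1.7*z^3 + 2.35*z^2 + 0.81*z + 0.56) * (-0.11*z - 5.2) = 0.187*z^4 + 8.5815*z^3 - 12.3091*z^2 - 4.2736*z - 2.912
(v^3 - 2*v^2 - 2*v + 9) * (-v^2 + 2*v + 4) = -v^5 + 4*v^4 + 2*v^3 - 21*v^2 + 10*v + 36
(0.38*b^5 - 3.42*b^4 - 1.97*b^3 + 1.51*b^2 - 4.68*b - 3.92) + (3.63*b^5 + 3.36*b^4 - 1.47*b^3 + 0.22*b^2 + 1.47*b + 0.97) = 4.01*b^5 - 0.0600000000000001*b^4 - 3.44*b^3 + 1.73*b^2 - 3.21*b - 2.95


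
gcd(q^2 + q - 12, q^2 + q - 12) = q^2 + q - 12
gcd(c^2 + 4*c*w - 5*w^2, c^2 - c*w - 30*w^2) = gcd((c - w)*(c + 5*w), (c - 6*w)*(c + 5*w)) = c + 5*w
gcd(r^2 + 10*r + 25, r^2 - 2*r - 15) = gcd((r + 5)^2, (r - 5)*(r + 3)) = 1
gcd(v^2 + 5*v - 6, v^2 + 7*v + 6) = v + 6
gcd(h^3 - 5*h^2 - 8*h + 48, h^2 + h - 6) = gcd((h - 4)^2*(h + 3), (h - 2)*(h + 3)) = h + 3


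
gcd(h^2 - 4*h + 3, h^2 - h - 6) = h - 3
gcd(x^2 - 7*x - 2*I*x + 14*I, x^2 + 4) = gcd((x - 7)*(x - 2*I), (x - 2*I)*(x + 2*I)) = x - 2*I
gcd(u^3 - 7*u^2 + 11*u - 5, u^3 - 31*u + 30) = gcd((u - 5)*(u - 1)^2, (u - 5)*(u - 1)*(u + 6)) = u^2 - 6*u + 5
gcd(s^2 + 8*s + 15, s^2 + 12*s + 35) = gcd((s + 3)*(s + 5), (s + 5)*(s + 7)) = s + 5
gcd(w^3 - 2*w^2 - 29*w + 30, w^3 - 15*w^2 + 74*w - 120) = w - 6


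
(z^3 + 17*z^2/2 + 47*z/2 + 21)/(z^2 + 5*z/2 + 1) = (2*z^2 + 13*z + 21)/(2*z + 1)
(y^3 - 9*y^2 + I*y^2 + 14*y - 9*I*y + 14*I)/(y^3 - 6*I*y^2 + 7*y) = (y^2 - 9*y + 14)/(y*(y - 7*I))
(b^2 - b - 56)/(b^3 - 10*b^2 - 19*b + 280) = (b + 7)/(b^2 - 2*b - 35)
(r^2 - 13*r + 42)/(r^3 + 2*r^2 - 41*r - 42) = (r - 7)/(r^2 + 8*r + 7)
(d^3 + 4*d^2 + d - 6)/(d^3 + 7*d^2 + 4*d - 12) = (d + 3)/(d + 6)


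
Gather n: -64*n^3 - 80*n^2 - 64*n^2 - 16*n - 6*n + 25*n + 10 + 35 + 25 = -64*n^3 - 144*n^2 + 3*n + 70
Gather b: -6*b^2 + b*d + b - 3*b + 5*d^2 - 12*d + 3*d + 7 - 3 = -6*b^2 + b*(d - 2) + 5*d^2 - 9*d + 4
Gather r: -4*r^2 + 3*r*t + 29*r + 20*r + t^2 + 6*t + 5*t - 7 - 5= -4*r^2 + r*(3*t + 49) + t^2 + 11*t - 12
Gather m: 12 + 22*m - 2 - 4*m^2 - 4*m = -4*m^2 + 18*m + 10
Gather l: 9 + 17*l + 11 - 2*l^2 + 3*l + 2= -2*l^2 + 20*l + 22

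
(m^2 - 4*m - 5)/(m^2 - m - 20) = (m + 1)/(m + 4)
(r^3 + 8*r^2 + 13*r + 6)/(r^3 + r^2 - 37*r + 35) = (r^3 + 8*r^2 + 13*r + 6)/(r^3 + r^2 - 37*r + 35)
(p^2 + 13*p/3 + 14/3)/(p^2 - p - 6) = (p + 7/3)/(p - 3)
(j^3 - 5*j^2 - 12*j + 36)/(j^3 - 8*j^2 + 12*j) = (j + 3)/j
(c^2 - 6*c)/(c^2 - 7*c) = (c - 6)/(c - 7)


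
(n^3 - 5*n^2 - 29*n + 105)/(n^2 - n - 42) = (n^2 + 2*n - 15)/(n + 6)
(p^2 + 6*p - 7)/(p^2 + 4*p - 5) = (p + 7)/(p + 5)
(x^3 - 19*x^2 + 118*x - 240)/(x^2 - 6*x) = x - 13 + 40/x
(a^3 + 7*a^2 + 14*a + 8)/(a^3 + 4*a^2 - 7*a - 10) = (a^2 + 6*a + 8)/(a^2 + 3*a - 10)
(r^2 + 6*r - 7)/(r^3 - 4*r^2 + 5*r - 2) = (r + 7)/(r^2 - 3*r + 2)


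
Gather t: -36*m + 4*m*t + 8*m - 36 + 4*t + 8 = -28*m + t*(4*m + 4) - 28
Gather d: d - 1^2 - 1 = d - 2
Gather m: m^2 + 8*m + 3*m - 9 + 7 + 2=m^2 + 11*m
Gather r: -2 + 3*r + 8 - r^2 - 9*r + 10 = -r^2 - 6*r + 16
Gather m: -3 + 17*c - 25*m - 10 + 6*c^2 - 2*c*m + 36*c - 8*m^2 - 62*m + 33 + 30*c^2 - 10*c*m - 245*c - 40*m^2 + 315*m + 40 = 36*c^2 - 192*c - 48*m^2 + m*(228 - 12*c) + 60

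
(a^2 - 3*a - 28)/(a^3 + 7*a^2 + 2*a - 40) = (a - 7)/(a^2 + 3*a - 10)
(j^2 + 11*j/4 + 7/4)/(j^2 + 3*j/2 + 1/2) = (4*j + 7)/(2*(2*j + 1))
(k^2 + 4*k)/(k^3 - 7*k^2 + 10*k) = (k + 4)/(k^2 - 7*k + 10)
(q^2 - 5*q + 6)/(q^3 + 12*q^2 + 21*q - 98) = (q - 3)/(q^2 + 14*q + 49)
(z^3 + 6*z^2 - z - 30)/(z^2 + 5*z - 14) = (z^2 + 8*z + 15)/(z + 7)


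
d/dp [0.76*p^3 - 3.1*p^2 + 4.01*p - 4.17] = 2.28*p^2 - 6.2*p + 4.01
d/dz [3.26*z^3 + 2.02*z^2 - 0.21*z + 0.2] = 9.78*z^2 + 4.04*z - 0.21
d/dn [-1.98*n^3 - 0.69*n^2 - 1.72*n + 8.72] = -5.94*n^2 - 1.38*n - 1.72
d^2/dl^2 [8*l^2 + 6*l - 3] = 16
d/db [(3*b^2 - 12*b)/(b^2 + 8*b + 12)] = 36*(b^2 + 2*b - 4)/(b^4 + 16*b^3 + 88*b^2 + 192*b + 144)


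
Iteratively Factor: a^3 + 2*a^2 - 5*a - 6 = (a + 1)*(a^2 + a - 6) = (a - 2)*(a + 1)*(a + 3)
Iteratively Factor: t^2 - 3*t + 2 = (t - 1)*(t - 2)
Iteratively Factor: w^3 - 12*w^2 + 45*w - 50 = (w - 5)*(w^2 - 7*w + 10) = (w - 5)^2*(w - 2)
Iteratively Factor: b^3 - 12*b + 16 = (b + 4)*(b^2 - 4*b + 4) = (b - 2)*(b + 4)*(b - 2)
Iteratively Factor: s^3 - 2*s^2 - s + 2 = (s - 1)*(s^2 - s - 2) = (s - 2)*(s - 1)*(s + 1)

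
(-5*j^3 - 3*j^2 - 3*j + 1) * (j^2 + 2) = -5*j^5 - 3*j^4 - 13*j^3 - 5*j^2 - 6*j + 2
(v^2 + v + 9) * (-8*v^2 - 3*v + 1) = -8*v^4 - 11*v^3 - 74*v^2 - 26*v + 9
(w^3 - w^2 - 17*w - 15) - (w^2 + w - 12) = w^3 - 2*w^2 - 18*w - 3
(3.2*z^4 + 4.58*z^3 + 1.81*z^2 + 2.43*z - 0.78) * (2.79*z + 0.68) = 8.928*z^5 + 14.9542*z^4 + 8.1643*z^3 + 8.0105*z^2 - 0.5238*z - 0.5304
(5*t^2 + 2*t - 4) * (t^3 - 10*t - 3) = 5*t^5 + 2*t^4 - 54*t^3 - 35*t^2 + 34*t + 12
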